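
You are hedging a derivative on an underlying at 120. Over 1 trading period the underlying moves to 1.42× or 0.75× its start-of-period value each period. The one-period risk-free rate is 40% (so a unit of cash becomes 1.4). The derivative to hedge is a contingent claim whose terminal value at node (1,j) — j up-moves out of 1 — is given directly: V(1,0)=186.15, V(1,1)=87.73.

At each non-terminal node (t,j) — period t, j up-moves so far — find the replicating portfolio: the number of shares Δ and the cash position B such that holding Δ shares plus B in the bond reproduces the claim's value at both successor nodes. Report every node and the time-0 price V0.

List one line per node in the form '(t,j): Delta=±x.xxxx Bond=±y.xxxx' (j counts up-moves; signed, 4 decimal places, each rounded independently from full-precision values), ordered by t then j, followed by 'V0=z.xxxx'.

(0,0): Delta=-1.2241 Bond=211.6583
V0=64.7628

Since d<R<u, set p* = (R−d)/(u−d) = 0.9701; price each node as the discounted p*-expectation of its children.
Payoff layer (t=1): V(1,0)=186.1500, V(1,1)=87.7300
  t=0,j=0: stock 120.0000 → up 170.4000 (V=87.7300), down 90.0000 (V=186.1500). Price 64.7628; hedge Δ=-1.2241, bond B=211.6583.
Check: Δ(0,0)·S0 + B(0,0) = 64.7628 = V0.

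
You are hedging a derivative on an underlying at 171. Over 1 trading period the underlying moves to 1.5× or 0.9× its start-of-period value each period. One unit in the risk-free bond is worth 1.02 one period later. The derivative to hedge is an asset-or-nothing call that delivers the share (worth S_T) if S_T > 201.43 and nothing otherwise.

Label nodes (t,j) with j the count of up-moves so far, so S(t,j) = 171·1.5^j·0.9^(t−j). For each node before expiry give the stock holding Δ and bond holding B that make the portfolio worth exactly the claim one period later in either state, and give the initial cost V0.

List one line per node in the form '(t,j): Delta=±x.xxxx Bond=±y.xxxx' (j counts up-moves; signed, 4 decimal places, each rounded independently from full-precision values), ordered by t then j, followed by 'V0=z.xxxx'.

(0,0): Delta=2.5000 Bond=-377.2059
V0=50.2941

Risk-neutral probability p* = (R−d)/(u−d) = (1.02−0.9)/(1.5−0.9) = 0.2000.
Payoff layer (t=1): V(1,0)=0.0000, V(1,1)=256.5000
(0,0): S=171.0000. Δ = (V_up−V_dn)/(S_up−S_dn) = (256.5000−0.0000)/(256.5000−153.9000) = 2.5000. V = [p*·256.5000 + (1−p*)·0.0000]/1.02 = 50.2941. B = V − Δ·S = -377.2059.
The time-0 hedge costs 50.2941, which is the no-arbitrage price.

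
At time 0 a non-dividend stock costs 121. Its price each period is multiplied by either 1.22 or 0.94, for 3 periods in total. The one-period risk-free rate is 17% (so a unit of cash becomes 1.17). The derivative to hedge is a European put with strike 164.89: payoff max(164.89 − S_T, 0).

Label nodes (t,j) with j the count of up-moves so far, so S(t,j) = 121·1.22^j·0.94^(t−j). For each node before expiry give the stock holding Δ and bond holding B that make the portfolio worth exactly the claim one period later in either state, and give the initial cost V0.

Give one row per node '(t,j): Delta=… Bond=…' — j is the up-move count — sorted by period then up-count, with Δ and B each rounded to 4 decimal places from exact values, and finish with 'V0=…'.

Since d<R<u, set p* = (R−d)/(u−d) = 0.8214; price each node as the discounted p*-expectation of its children.
Payoff layer (t=3): V(3,0)=64.3893, V(3,1)=34.4530, V(3,2)=0.0000, V(3,3)=0.0000
  t=2,j=0: stock 106.9156 → up 130.4370 (V=34.4530), down 100.5007 (V=64.3893). Price 34.0160; hedge Δ=-1.0000, bond B=140.9316.
  t=2,j=1: stock 138.7628 → up 169.2906 (V=0.0000), down 130.4370 (V=34.4530). Price 5.2584; hedge Δ=-0.8867, bond B=128.3047.
  t=2,j=2: stock 180.0964 → up 219.7176 (V=0.0000), down 169.2906 (V=0.0000). Price 0.0000; hedge Δ=0.0000, bond B=0.0000.
  t=1,j=0: stock 113.7400 → up 138.7628 (V=5.2584), down 106.9156 (V=34.0160). Price 8.8835; hedge Δ=-0.9030, bond B=111.5893.
  t=1,j=1: stock 147.6200 → up 180.0964 (V=0.0000), down 138.7628 (V=5.2584). Price 0.8026; hedge Δ=-0.1272, bond B=19.5825.
  t=0,j=0: stock 121.0000 → up 147.6200 (V=0.8026), down 113.7400 (V=8.8835). Price 1.9193; hedge Δ=-0.2385, bond B=30.7798.
Root portfolio cost Δ·121+B reproduces V0=1.9193.

(0,0): Delta=-0.2385 Bond=30.7798
(1,0): Delta=-0.9030 Bond=111.5893
(1,1): Delta=-0.1272 Bond=19.5825
(2,0): Delta=-1.0000 Bond=140.9316
(2,1): Delta=-0.8867 Bond=128.3047
(2,2): Delta=0.0000 Bond=0.0000
V0=1.9193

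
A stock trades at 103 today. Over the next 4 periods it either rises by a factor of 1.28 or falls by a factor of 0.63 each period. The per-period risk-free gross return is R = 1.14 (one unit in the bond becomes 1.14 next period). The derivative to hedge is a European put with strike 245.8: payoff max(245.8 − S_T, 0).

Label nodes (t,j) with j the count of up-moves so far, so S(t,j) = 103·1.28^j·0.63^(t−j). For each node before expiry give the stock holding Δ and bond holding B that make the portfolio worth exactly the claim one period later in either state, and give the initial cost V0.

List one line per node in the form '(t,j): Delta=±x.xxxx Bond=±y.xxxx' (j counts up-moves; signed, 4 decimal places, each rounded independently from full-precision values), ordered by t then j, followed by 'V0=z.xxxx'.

Since d<R<u, set p* = (R−d)/(u−d) = 0.7846; price each node as the discounted p*-expectation of its children.
Terminal payoffs: V(4,0)=229.5745, V(4,1)=212.8338, V(4,2)=178.8211, V(4,3)=109.7158, V(4,4)=0.0000
Node (3,0) S=25.7548: V=(p*·212.8338+(1−p*)·229.5745)/1.14=189.8592; Δ=(212.8338−229.5745)/(32.9662−16.2255)=-1.0000; B=V−Δ·S=215.6140
Node (3,1) S=52.3273: V=(p*·178.8211+(1−p*)·212.8338)/1.14=163.2867; Δ=(178.8211−212.8338)/(66.9789−32.9662)=-1.0000; B=V−Δ·S=215.6140
Node (3,2) S=106.3158: V=(p*·109.7158+(1−p*)·178.8211)/1.14=109.2983; Δ=(109.7158−178.8211)/(136.0842−66.9789)=-1.0000; B=V−Δ·S=215.6140
Node (3,3) S=216.0067: V=(p*·0.0000+(1−p*)·109.7158)/1.14=20.7290; Δ=(0.0000−109.7158)/(276.4885−136.0842)=-0.7814; B=V−Δ·S=189.5226
Node (2,0) S=40.8807: V=(p*·163.2867+(1−p*)·189.8592)/1.14=148.2544; Δ=(163.2867−189.8592)/(52.3273−25.7548)=-1.0000; B=V−Δ·S=189.1351
Node (2,1) S=83.0592: V=(p*·109.2983+(1−p*)·163.2867)/1.14=106.0759; Δ=(109.2983−163.2867)/(106.3158−52.3273)=-1.0000; B=V−Δ·S=189.1351
Node (2,2) S=168.7552: V=(p*·20.7290+(1−p*)·109.2983)/1.14=34.9171; Δ=(20.7290−109.2983)/(216.0067−106.3158)=-0.8074; B=V−Δ·S=171.1774
Node (1,0) S=64.8900: V=(p*·106.0759+(1−p*)·148.2544)/1.14=101.0180; Δ=(106.0759−148.2544)/(83.0592−40.8807)=-1.0000; B=V−Δ·S=165.9080
Node (1,1) S=131.8400: V=(p*·34.9171+(1−p*)·106.0759)/1.14=44.0733; Δ=(34.9171−106.0759)/(168.7552−83.0592)=-0.8304; B=V−Δ·S=153.5485
Node (0,0) S=103.0000: V=(p*·44.0733+(1−p*)·101.0180)/1.14=49.4196; Δ=(44.0733−101.0180)/(131.8400−64.8900)=-0.8506; B=V−Δ·S=137.0268
Root portfolio cost Δ·103+B reproduces V0=49.4196.

(0,0): Delta=-0.8506 Bond=137.0268
(1,0): Delta=-1.0000 Bond=165.9080
(1,1): Delta=-0.8304 Bond=153.5485
(2,0): Delta=-1.0000 Bond=189.1351
(2,1): Delta=-1.0000 Bond=189.1351
(2,2): Delta=-0.8074 Bond=171.1774
(3,0): Delta=-1.0000 Bond=215.6140
(3,1): Delta=-1.0000 Bond=215.6140
(3,2): Delta=-1.0000 Bond=215.6140
(3,3): Delta=-0.7814 Bond=189.5226
V0=49.4196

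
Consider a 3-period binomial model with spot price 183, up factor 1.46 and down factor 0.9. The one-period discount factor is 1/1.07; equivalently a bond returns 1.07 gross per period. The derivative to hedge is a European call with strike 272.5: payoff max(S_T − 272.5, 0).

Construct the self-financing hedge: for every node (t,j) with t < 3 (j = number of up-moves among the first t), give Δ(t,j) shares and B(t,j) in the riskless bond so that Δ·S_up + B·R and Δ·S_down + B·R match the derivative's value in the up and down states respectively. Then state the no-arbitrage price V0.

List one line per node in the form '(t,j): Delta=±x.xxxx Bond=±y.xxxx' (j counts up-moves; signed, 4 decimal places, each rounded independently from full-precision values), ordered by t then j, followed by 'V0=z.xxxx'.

(0,0): Delta=0.4547 Bond=-64.0857
(1,0): Delta=0.2417 Bond=-33.4834
(1,1): Delta=0.7560 Bond=-149.0685
(2,0): Delta=0.0000 Bond=0.0000
(2,1): Delta=0.5835 Bond=-118.0191
(2,2): Delta=1.0000 Bond=-254.6729
V0=19.1325

Under the risk-neutral measure, an up-move has probability p* = (R−d)/(u−d) = 0.3036 and values discount at R = 1.07.
Payoff layer (t=3): V(3,0)=0.0000, V(3,1)=0.0000, V(3,2)=78.5745, V(3,3)=297.0209
Node (2,0) S=148.2300: V=(p*·0.0000+(1−p*)·0.0000)/1.07=0.0000; Δ=(0.0000−0.0000)/(216.4158−133.4070)=0.0000; B=V−Δ·S=0.0000
Node (2,1) S=240.4620: V=(p*·78.5745+(1−p*)·0.0000)/1.07=22.2925; Δ=(78.5745−0.0000)/(351.0745−216.4158)=0.5835; B=V−Δ·S=-118.0191
Node (2,2) S=390.0828: V=(p*·297.0209+(1−p*)·78.5745)/1.07=135.4099; Δ=(297.0209−78.5745)/(569.5209−351.0745)=1.0000; B=V−Δ·S=-254.6729
Node (1,0) S=164.7000: V=(p*·22.2925+(1−p*)·0.0000)/1.07=6.3246; Δ=(22.2925−0.0000)/(240.4620−148.2300)=0.2417; B=V−Δ·S=-33.4834
Node (1,1) S=267.1800: V=(p*·135.4099+(1−p*)·22.2925)/1.07=52.9268; Δ=(135.4099−22.2925)/(390.0828−240.4620)=0.7560; B=V−Δ·S=-149.0685
Node (0,0) S=183.0000: V=(p*·52.9268+(1−p*)·6.3246)/1.07=19.1325; Δ=(52.9268−6.3246)/(267.1800−164.7000)=0.4547; B=V−Δ·S=-64.0857
The time-0 hedge costs 19.1325, which is the no-arbitrage price.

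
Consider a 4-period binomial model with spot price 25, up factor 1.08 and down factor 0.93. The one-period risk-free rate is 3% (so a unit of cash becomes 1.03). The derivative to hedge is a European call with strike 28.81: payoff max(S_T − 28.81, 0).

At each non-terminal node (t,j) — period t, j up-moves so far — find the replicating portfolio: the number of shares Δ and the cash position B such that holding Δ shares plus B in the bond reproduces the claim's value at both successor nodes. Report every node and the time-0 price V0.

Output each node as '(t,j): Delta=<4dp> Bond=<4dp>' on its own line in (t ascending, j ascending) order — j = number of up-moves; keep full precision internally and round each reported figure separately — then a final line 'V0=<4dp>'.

Risk-neutral probability p* = (R−d)/(u−d) = (1.03−0.93)/(1.08−0.93) = 0.6667.
At expiry t=4: V(4,0)=0.0000, V(4,1)=0.0000, V(4,2)=0.0000, V(4,3)=0.4783, V(4,4)=5.2022
(3,0): S=20.1089. Δ = (V_up−V_dn)/(S_up−S_dn) = (0.0000−0.0000)/(21.7176−18.7013) = 0.0000. V = [p*·0.0000 + (1−p*)·0.0000]/1.03 = 0.0000. B = V − Δ·S = 0.0000.
(3,1): S=23.3523. Δ = (V_up−V_dn)/(S_up−S_dn) = (0.0000−0.0000)/(25.2205−21.7176) = 0.0000. V = [p*·0.0000 + (1−p*)·0.0000]/1.03 = 0.0000. B = V − Δ·S = 0.0000.
(3,2): S=27.1188. Δ = (V_up−V_dn)/(S_up−S_dn) = (0.4783−0.0000)/(29.2883−25.2205) = 0.1176. V = [p*·0.4783 + (1−p*)·0.0000]/1.03 = 0.3096. B = V − Δ·S = -2.8791.
(3,3): S=31.4928. Δ = (V_up−V_dn)/(S_up−S_dn) = (5.2022−0.4783)/(34.0122−29.2883) = 1.0000. V = [p*·5.2022 + (1−p*)·0.4783]/1.03 = 3.5219. B = V − Δ·S = -27.9709.
(2,0): S=21.6225. Δ = (V_up−V_dn)/(S_up−S_dn) = (0.0000−0.0000)/(23.3523−20.1089) = 0.0000. V = [p*·0.0000 + (1−p*)·0.0000]/1.03 = 0.0000. B = V − Δ·S = 0.0000.
(2,1): S=25.1100. Δ = (V_up−V_dn)/(S_up−S_dn) = (0.3096−0.0000)/(27.1188−23.3523) = 0.0822. V = [p*·0.3096 + (1−p*)·0.0000]/1.03 = 0.2004. B = V − Δ·S = -1.8635.
(2,2): S=29.1600. Δ = (V_up−V_dn)/(S_up−S_dn) = (3.5219−0.3096)/(31.4928−27.1188) = 0.7344. V = [p*·3.5219 + (1−p*)·0.3096]/1.03 = 2.3798. B = V − Δ·S = -19.0359.
(1,0): S=23.2500. Δ = (V_up−V_dn)/(S_up−S_dn) = (0.2004−0.0000)/(25.1100−21.6225) = 0.0575. V = [p*·0.2004 + (1−p*)·0.0000]/1.03 = 0.1297. B = V − Δ·S = -1.2062.
(1,1): S=27.0000. Δ = (V_up−V_dn)/(S_up−S_dn) = (2.3798−0.2004)/(29.1600−25.1100) = 0.5381. V = [p*·2.3798 + (1−p*)·0.2004]/1.03 = 1.6051. B = V − Δ·S = -12.9240.
(0,0): S=25.0000. Δ = (V_up−V_dn)/(S_up−S_dn) = (1.6051−0.1297)/(27.0000−23.2500) = 0.3935. V = [p*·1.6051 + (1−p*)·0.1297]/1.03 = 1.0809. B = V − Δ·S = -8.7554.
Check: Δ(0,0)·S0 + B(0,0) = 1.0809 = V0.

(0,0): Delta=0.3935 Bond=-8.7554
(1,0): Delta=0.0575 Bond=-1.2062
(1,1): Delta=0.5381 Bond=-12.9240
(2,0): Delta=0.0000 Bond=0.0000
(2,1): Delta=0.0822 Bond=-1.8635
(2,2): Delta=0.7344 Bond=-19.0359
(3,0): Delta=0.0000 Bond=0.0000
(3,1): Delta=0.0000 Bond=0.0000
(3,2): Delta=0.1176 Bond=-2.8791
(3,3): Delta=1.0000 Bond=-27.9709
V0=1.0809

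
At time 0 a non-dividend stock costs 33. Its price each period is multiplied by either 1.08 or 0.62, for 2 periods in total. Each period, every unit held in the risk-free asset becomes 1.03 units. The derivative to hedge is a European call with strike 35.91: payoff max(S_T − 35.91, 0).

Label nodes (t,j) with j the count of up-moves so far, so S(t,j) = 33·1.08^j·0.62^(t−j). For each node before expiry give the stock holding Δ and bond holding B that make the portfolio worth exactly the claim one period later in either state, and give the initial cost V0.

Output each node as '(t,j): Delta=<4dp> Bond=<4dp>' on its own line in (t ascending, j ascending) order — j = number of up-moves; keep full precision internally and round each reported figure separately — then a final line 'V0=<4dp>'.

Since d<R<u, set p* = (R−d)/(u−d) = 0.8913; price each node as the discounted p*-expectation of its children.
Terminal payoffs: V(2,0)=0.0000, V(2,1)=0.0000, V(2,2)=2.5812
(1,0): S=20.4600. Δ = (V_up−V_dn)/(S_up−S_dn) = (0.0000−0.0000)/(22.0968−12.6852) = 0.0000. V = [p*·0.0000 + (1−p*)·0.0000]/1.03 = 0.0000. B = V − Δ·S = 0.0000.
(1,1): S=35.6400. Δ = (V_up−V_dn)/(S_up−S_dn) = (2.5812−0.0000)/(38.4912−22.0968) = 0.1574. V = [p*·2.5812 + (1−p*)·0.0000]/1.03 = 2.2336. B = V − Δ·S = -3.3777.
(0,0): S=33.0000. Δ = (V_up−V_dn)/(S_up−S_dn) = (2.2336−0.0000)/(35.6400−20.4600) = 0.1471. V = [p*·2.2336 + (1−p*)·0.0000]/1.03 = 1.9329. B = V − Δ·S = -2.9229.
The time-0 hedge costs 1.9329, which is the no-arbitrage price.

(0,0): Delta=0.1471 Bond=-2.9229
(1,0): Delta=0.0000 Bond=0.0000
(1,1): Delta=0.1574 Bond=-3.3777
V0=1.9329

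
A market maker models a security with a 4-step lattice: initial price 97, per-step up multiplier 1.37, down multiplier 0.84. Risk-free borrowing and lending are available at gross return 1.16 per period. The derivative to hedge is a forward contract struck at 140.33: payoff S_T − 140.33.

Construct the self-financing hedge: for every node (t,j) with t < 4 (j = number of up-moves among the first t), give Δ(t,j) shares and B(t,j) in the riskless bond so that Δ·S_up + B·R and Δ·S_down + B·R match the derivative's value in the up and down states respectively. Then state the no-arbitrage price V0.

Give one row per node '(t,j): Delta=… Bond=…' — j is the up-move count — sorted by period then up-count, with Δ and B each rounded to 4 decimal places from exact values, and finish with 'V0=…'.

(0,0): Delta=1.0000 Bond=-77.5030
(1,0): Delta=1.0000 Bond=-89.9035
(1,1): Delta=1.0000 Bond=-89.9035
(2,0): Delta=1.0000 Bond=-104.2880
(2,1): Delta=1.0000 Bond=-104.2880
(2,2): Delta=1.0000 Bond=-104.2880
(3,0): Delta=1.0000 Bond=-120.9741
(3,1): Delta=1.0000 Bond=-120.9741
(3,2): Delta=1.0000 Bond=-120.9741
(3,3): Delta=1.0000 Bond=-120.9741
V0=19.4970

Since d<R<u, set p* = (R−d)/(u−d) = 0.6038; price each node as the discounted p*-expectation of its children.
Terminal values V(4,·): V(4,0)=-92.0365, V(4,1)=-61.5656, V(4,2)=-11.8690, V(4,3)=69.1838, V(4,4)=201.3771
  t=3,j=0: stock 57.4923 → up 78.7644 (V=-61.5656), down 48.2935 (V=-92.0365). Price -63.4818; hedge Δ=1.0000, bond B=-120.9741.
  t=3,j=1: stock 93.7672 → up 128.4610 (V=-11.8690), down 78.7644 (V=-61.5656). Price -27.2070; hedge Δ=1.0000, bond B=-120.9741.
  t=3,j=2: stock 152.9298 → up 209.5138 (V=69.1838), down 128.4610 (V=-11.8690). Price 31.9557; hedge Δ=1.0000, bond B=-120.9741.
  t=3,j=3: stock 249.4212 → up 341.7071 (V=201.3771), down 209.5138 (V=69.1838). Price 128.4471; hedge Δ=1.0000, bond B=-120.9741.
  t=2,j=0: stock 68.4432 → up 93.7672 (V=-27.2070), down 57.4923 (V=-63.4818). Price -35.8448; hedge Δ=1.0000, bond B=-104.2880.
  t=2,j=1: stock 111.6276 → up 152.9298 (V=31.9557), down 93.7672 (V=-27.2070). Price 7.3396; hedge Δ=1.0000, bond B=-104.2880.
  t=2,j=2: stock 182.0593 → up 249.4212 (V=128.4471), down 152.9298 (V=31.9557). Price 77.7713; hedge Δ=1.0000, bond B=-104.2880.
  t=1,j=0: stock 81.4800 → up 111.6276 (V=7.3396), down 68.4432 (V=-35.8448). Price -8.4235; hedge Δ=1.0000, bond B=-89.9035.
  t=1,j=1: stock 132.8900 → up 182.0593 (V=77.7713), down 111.6276 (V=7.3396). Price 42.9865; hedge Δ=1.0000, bond B=-89.9035.
  t=0,j=0: stock 97.0000 → up 132.8900 (V=42.9865), down 81.4800 (V=-8.4235). Price 19.4970; hedge Δ=1.0000, bond B=-77.5030.
Each (Δ,B) replicates both successor values, so the strategy is self-financing and V0 is arbitrage-free.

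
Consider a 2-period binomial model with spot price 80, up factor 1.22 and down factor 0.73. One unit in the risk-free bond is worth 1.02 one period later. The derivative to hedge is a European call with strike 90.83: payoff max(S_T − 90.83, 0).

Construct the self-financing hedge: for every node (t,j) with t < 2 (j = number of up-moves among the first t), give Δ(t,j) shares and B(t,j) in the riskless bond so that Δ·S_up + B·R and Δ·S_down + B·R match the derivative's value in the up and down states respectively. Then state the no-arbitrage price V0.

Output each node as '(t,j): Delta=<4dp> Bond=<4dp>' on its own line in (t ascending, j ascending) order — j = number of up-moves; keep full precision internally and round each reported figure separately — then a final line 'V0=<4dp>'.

No-arbitrage ⇒ martingale measure with p* = (R−d)/(u−d) = 0.5918.
Terminal payoffs: V(2,0)=0.0000, V(2,1)=0.0000, V(2,2)=28.2420
(1,0): S=58.4000. Δ = (V_up−V_dn)/(S_up−S_dn) = (0.0000−0.0000)/(71.2480−42.6320) = 0.0000. V = [p*·0.0000 + (1−p*)·0.0000]/1.02 = 0.0000. B = V − Δ·S = 0.0000.
(1,1): S=97.6000. Δ = (V_up−V_dn)/(S_up−S_dn) = (28.2420−0.0000)/(119.0720−71.2480) = 0.5905. V = [p*·28.2420 + (1−p*)·0.0000]/1.02 = 16.3869. B = V − Δ·S = -41.2498.
(0,0): S=80.0000. Δ = (V_up−V_dn)/(S_up−S_dn) = (16.3869−0.0000)/(97.6000−58.4000) = 0.4180. V = [p*·16.3869 + (1−p*)·0.0000]/1.02 = 9.5082. B = V − Δ·S = -23.9345.
Self-financing check: at every node Δ·S+B equals the discounted successor values.

(0,0): Delta=0.4180 Bond=-23.9345
(1,0): Delta=0.0000 Bond=0.0000
(1,1): Delta=0.5905 Bond=-41.2498
V0=9.5082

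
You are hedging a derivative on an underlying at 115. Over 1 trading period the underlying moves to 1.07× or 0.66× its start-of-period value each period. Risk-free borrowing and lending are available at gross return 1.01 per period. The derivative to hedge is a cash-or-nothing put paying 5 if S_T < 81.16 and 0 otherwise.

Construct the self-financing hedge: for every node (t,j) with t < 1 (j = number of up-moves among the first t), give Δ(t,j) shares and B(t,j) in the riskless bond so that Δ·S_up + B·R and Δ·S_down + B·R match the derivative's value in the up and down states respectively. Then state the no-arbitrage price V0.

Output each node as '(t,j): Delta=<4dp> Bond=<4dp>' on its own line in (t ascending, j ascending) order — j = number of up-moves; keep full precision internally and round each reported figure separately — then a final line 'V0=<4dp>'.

Under the risk-neutral measure, an up-move has probability p* = (R−d)/(u−d) = 0.8537 and values discount at R = 1.01.
Terminal payoffs: V(1,0)=5.0000, V(1,1)=0.0000
  t=0,j=0: stock 115.0000 → up 123.0500 (V=0.0000), down 75.9000 (V=5.0000). Price 0.7245; hedge Δ=-0.1060, bond B=12.9196.
Check: Δ(0,0)·S0 + B(0,0) = 0.7245 = V0.

(0,0): Delta=-0.1060 Bond=12.9196
V0=0.7245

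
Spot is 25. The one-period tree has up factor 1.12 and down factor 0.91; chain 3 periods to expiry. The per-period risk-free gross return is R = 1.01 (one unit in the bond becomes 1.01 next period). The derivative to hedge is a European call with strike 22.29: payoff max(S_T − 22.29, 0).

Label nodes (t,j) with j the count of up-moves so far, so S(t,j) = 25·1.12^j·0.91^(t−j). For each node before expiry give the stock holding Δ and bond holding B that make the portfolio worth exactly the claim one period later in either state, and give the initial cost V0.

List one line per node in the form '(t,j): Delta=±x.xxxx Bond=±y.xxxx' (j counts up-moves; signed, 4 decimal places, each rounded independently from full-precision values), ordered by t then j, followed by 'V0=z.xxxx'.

(0,0): Delta=0.8232 Bond=-16.7334
(1,0): Delta=0.6254 Bond=-12.4006
(1,1): Delta=1.0000 Bond=-21.8508
(2,0): Delta=0.2063 Bond=-3.8477
(2,1): Delta=1.0000 Bond=-22.0693
(2,2): Delta=1.0000 Bond=-22.0693
V0=3.8469

Risk-neutral probability p* = (R−d)/(u−d) = (1.01−0.91)/(1.12−0.91) = 0.4762.
Terminal payoffs: V(3,0)=0.0000, V(3,1)=0.8968, V(3,2)=6.2476, V(3,3)=12.8332
(2,0): S=20.7025. Δ = (V_up−V_dn)/(S_up−S_dn) = (0.8968−0.0000)/(23.1868−18.8393) = 0.2063. V = [p*·0.8968 + (1−p*)·0.0000]/1.01 = 0.4228. B = V − Δ·S = -3.8477.
(2,1): S=25.4800. Δ = (V_up−V_dn)/(S_up−S_dn) = (6.2476−0.8968)/(28.5376−23.1868) = 1.0000. V = [p*·6.2476 + (1−p*)·0.8968]/1.01 = 3.4107. B = V − Δ·S = -22.0693.
(2,2): S=31.3600. Δ = (V_up−V_dn)/(S_up−S_dn) = (12.8332−6.2476)/(35.1232−28.5376) = 1.0000. V = [p*·12.8332 + (1−p*)·6.2476]/1.01 = 9.2907. B = V − Δ·S = -22.0693.
(1,0): S=22.7500. Δ = (V_up−V_dn)/(S_up−S_dn) = (3.4107−0.4228)/(25.4800−20.7025) = 0.6254. V = [p*·3.4107 + (1−p*)·0.4228]/1.01 = 1.8273. B = V − Δ·S = -12.4006.
(1,1): S=28.0000. Δ = (V_up−V_dn)/(S_up−S_dn) = (9.2907−3.4107)/(31.3600−25.4800) = 1.0000. V = [p*·9.2907 + (1−p*)·3.4107]/1.01 = 6.1492. B = V − Δ·S = -21.8508.
(0,0): S=25.0000. Δ = (V_up−V_dn)/(S_up−S_dn) = (6.1492−1.8273)/(28.0000−22.7500) = 0.8232. V = [p*·6.1492 + (1−p*)·1.8273]/1.01 = 3.8469. B = V − Δ·S = -16.7334.
Check: Δ(0,0)·S0 + B(0,0) = 3.8469 = V0.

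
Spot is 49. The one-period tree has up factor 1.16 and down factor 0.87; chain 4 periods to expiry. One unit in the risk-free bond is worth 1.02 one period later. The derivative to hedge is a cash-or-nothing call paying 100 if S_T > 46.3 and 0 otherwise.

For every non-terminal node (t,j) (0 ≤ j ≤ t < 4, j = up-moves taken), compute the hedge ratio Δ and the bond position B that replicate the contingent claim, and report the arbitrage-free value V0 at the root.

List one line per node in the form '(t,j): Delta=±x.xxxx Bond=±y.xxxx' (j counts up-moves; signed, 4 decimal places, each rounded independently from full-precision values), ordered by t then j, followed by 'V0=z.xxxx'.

The replicating-portfolio and risk-neutral prices coincide; use p* = (1.02−0.87)/(1.16−0.87) = 0.5172 for the latter.
Payoff layer (t=4): V(4,0)=0.0000, V(4,1)=0.0000, V(4,2)=100.0000, V(4,3)=100.0000, V(4,4)=100.0000
Node (3,0) S=32.2666: V=(p*·0.0000+(1−p*)·0.0000)/1.02=0.0000; Δ=(0.0000−0.0000)/(37.4293−28.0720)=0.0000; B=V−Δ·S=0.0000
Node (3,1) S=43.0222: V=(p*·100.0000+(1−p*)·0.0000)/1.02=50.7099; Δ=(100.0000−0.0000)/(49.9057−37.4293)=8.0151; B=V−Δ·S=-294.1176
Node (3,2) S=57.3629: V=(p*·100.0000+(1−p*)·100.0000)/1.02=98.0392; Δ=(100.0000−100.0000)/(66.5410−49.9057)=0.0000; B=V−Δ·S=98.0392
Node (3,3) S=76.4839: V=(p*·100.0000+(1−p*)·100.0000)/1.02=98.0392; Δ=(100.0000−100.0000)/(88.7213−66.5410)=0.0000; B=V−Δ·S=98.0392
Node (2,0) S=37.0881: V=(p*·50.7099+(1−p*)·0.0000)/1.02=25.7150; Δ=(50.7099−0.0000)/(43.0222−32.2666)=4.7148; B=V−Δ·S=-149.1469
Node (2,1) S=49.4508: V=(p*·98.0392+(1−p*)·50.7099)/1.02=73.7163; Δ=(98.0392−50.7099)/(57.3629−43.0222)=3.3003; B=V−Δ·S=-89.4881
Node (2,2) S=65.9344: V=(p*·98.0392+(1−p*)·98.0392)/1.02=96.1169; Δ=(98.0392−98.0392)/(76.4839−57.3629)=0.0000; B=V−Δ·S=96.1169
Node (1,0) S=42.6300: V=(p*·73.7163+(1−p*)·25.7150)/1.02=49.5522; Δ=(73.7163−25.7150)/(49.4508−37.0881)=3.8828; B=V−Δ·S=-115.9695
Node (1,1) S=56.8400: V=(p*·96.1169+(1−p*)·73.7163)/1.02=83.6302; Δ=(96.1169−73.7163)/(65.9344−49.4508)=1.3590; B=V−Δ·S=6.3867
Node (0,0) S=49.0000: V=(p*·83.6302+(1−p*)·49.5522)/1.02=65.8615; Δ=(83.6302−49.5522)/(56.8400−42.6300)=2.3982; B=V−Δ·S=-51.6488
Check: Δ(0,0)·S0 + B(0,0) = 65.8615 = V0.

(0,0): Delta=2.3982 Bond=-51.6488
(1,0): Delta=3.8828 Bond=-115.9695
(1,1): Delta=1.3590 Bond=6.3867
(2,0): Delta=4.7148 Bond=-149.1469
(2,1): Delta=3.3003 Bond=-89.4881
(2,2): Delta=0.0000 Bond=96.1169
(3,0): Delta=0.0000 Bond=0.0000
(3,1): Delta=8.0151 Bond=-294.1176
(3,2): Delta=0.0000 Bond=98.0392
(3,3): Delta=0.0000 Bond=98.0392
V0=65.8615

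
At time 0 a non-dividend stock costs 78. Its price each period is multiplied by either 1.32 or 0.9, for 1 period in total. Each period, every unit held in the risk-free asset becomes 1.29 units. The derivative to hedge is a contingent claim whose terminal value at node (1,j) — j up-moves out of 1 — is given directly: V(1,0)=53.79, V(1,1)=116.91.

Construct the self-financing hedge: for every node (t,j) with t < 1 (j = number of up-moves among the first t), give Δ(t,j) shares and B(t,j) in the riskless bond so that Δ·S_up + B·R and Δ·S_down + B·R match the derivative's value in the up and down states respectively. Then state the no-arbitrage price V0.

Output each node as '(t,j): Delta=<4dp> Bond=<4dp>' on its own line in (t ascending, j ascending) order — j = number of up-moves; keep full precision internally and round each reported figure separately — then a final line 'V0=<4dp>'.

Risk-neutral probability p* = (R−d)/(u−d) = (1.29−0.9)/(1.32−0.9) = 0.9286.
At expiry t=1: V(1,0)=53.7900, V(1,1)=116.9100
(0,0): S=78.0000. Δ = (V_up−V_dn)/(S_up−S_dn) = (116.9100−53.7900)/(102.9600−70.2000) = 1.9267. V = [p*·116.9100 + (1−p*)·53.7900]/1.29 = 87.1329. B = V − Δ·S = -63.1528.
Self-financing check: at every node Δ·S+B equals the discounted successor values.

(0,0): Delta=1.9267 Bond=-63.1528
V0=87.1329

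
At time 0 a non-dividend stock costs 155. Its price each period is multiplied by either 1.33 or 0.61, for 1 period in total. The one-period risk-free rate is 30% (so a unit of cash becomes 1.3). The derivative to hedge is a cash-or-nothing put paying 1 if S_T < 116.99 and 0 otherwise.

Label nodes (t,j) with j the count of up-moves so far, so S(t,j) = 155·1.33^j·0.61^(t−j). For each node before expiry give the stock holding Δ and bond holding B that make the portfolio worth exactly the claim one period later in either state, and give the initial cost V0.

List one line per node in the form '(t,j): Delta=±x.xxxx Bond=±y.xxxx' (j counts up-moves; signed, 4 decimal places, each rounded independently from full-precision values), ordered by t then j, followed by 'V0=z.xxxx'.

Since d<R<u, set p* = (R−d)/(u−d) = 0.9583; price each node as the discounted p*-expectation of its children.
At expiry t=1: V(1,0)=1.0000, V(1,1)=0.0000
Node (0,0) S=155.0000: V=(p*·0.0000+(1−p*)·1.0000)/1.3=0.0321; Δ=(0.0000−1.0000)/(206.1500−94.5500)=-0.0090; B=V−Δ·S=1.4209
Self-financing check: at every node Δ·S+B equals the discounted successor values.

(0,0): Delta=-0.0090 Bond=1.4209
V0=0.0321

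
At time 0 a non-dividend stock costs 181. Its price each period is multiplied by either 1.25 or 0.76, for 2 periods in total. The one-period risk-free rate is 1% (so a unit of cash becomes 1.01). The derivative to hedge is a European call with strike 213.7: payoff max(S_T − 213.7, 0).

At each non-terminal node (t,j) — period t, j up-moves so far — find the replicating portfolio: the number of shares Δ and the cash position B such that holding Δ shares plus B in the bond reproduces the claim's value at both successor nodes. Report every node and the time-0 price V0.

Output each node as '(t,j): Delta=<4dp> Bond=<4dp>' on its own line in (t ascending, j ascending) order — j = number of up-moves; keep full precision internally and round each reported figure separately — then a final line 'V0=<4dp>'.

Since d<R<u, set p* = (R−d)/(u−d) = 0.5102; price each node as the discounted p*-expectation of its children.
Terminal values V(2,·): V(2,0)=0.0000, V(2,1)=0.0000, V(2,2)=69.1125
  t=1,j=0: stock 137.5600 → up 171.9500 (V=0.0000), down 104.5456 (V=0.0000). Price 0.0000; hedge Δ=0.0000, bond B=0.0000.
  t=1,j=1: stock 226.2500 → up 282.8125 (V=69.1125), down 171.9500 (V=0.0000). Price 34.9124; hedge Δ=0.6234, bond B=-106.1336.
  t=0,j=0: stock 181.0000 → up 226.2500 (V=34.9124), down 137.5600 (V=0.0000). Price 17.6361; hedge Δ=0.3936, bond B=-53.6136.
The time-0 hedge costs 17.6361, which is the no-arbitrage price.

(0,0): Delta=0.3936 Bond=-53.6136
(1,0): Delta=0.0000 Bond=0.0000
(1,1): Delta=0.6234 Bond=-106.1336
V0=17.6361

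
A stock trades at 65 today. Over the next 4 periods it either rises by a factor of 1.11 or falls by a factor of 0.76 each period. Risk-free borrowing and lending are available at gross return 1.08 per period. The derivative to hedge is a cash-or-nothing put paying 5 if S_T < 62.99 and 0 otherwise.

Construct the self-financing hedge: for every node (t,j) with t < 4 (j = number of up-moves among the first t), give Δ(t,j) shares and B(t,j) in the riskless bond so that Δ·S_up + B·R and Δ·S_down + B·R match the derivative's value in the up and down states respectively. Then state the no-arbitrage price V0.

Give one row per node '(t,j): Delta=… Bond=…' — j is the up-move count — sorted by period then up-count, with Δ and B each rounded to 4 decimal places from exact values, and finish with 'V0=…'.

The replicating-portfolio and risk-neutral prices coincide; use p* = (1.08−0.76)/(1.11−0.76) = 0.9143 for the latter.
Terminal values V(4,·): V(4,0)=5.0000, V(4,1)=5.0000, V(4,2)=5.0000, V(4,3)=0.0000, V(4,4)=0.0000
Node (3,0) S=28.5334: V=(p*·5.0000+(1−p*)·5.0000)/1.08=4.6296; Δ=(5.0000−5.0000)/(31.6721−21.6854)=0.0000; B=V−Δ·S=4.6296
Node (3,1) S=41.6738: V=(p*·5.0000+(1−p*)·5.0000)/1.08=4.6296; Δ=(5.0000−5.0000)/(46.2580−31.6721)=0.0000; B=V−Δ·S=4.6296
Node (3,2) S=60.8657: V=(p*·0.0000+(1−p*)·5.0000)/1.08=0.3968; Δ=(0.0000−5.0000)/(67.5610−46.2580)=-0.2347; B=V−Δ·S=14.6825
Node (3,3) S=88.8960: V=(p*·0.0000+(1−p*)·0.0000)/1.08=0.0000; Δ=(0.0000−0.0000)/(98.6746−67.5610)=0.0000; B=V−Δ·S=0.0000
Node (2,0) S=37.5440: V=(p*·4.6296+(1−p*)·4.6296)/1.08=4.2867; Δ=(4.6296−4.6296)/(41.6738−28.5334)=0.0000; B=V−Δ·S=4.2867
Node (2,1) S=54.8340: V=(p*·0.3968+(1−p*)·4.6296)/1.08=0.7034; Δ=(0.3968−4.6296)/(60.8657−41.6738)=-0.2206; B=V−Δ·S=12.7971
Node (2,2) S=80.0865: V=(p*·0.0000+(1−p*)·0.3968)/1.08=0.0315; Δ=(0.0000−0.3968)/(88.8960−60.8657)=-0.0142; B=V−Δ·S=1.1653
Node (1,0) S=49.4000: V=(p*·0.7034+(1−p*)·4.2867)/1.08=0.9357; Δ=(0.7034−4.2867)/(54.8340−37.5440)=-0.2072; B=V−Δ·S=11.1737
Node (1,1) S=72.1500: V=(p*·0.0315+(1−p*)·0.7034)/1.08=0.0825; Δ=(0.0315−0.7034)/(80.0865−54.8340)=-0.0266; B=V−Δ·S=2.0021
Node (0,0) S=65.0000: V=(p*·0.0825+(1−p*)·0.9357)/1.08=0.1441; Δ=(0.0825−0.9357)/(72.1500−49.4000)=-0.0375; B=V−Δ·S=2.5817
Check: Δ(0,0)·S0 + B(0,0) = 0.1441 = V0.

(0,0): Delta=-0.0375 Bond=2.5817
(1,0): Delta=-0.2072 Bond=11.1737
(1,1): Delta=-0.0266 Bond=2.0021
(2,0): Delta=0.0000 Bond=4.2867
(2,1): Delta=-0.2206 Bond=12.7971
(2,2): Delta=-0.0142 Bond=1.1653
(3,0): Delta=0.0000 Bond=4.6296
(3,1): Delta=0.0000 Bond=4.6296
(3,2): Delta=-0.2347 Bond=14.6825
(3,3): Delta=0.0000 Bond=0.0000
V0=0.1441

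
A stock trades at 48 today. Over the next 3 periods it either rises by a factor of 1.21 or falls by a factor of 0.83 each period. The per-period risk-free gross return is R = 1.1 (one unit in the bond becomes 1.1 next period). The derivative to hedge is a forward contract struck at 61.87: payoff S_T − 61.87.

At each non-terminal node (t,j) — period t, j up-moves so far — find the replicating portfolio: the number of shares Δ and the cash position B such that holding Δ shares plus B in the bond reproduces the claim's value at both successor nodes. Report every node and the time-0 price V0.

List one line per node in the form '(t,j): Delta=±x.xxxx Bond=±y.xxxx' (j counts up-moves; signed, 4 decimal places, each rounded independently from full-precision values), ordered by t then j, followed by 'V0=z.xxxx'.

Since d<R<u, set p* = (R−d)/(u−d) = 0.7105; price each node as the discounted p*-expectation of its children.
Payoff layer (t=3): V(3,0)=-34.4242, V(3,1)=-21.8587, V(3,2)=-3.5403, V(3,3)=23.1649
(2,0): S=33.0672. Δ = (V_up−V_dn)/(S_up−S_dn) = (-21.8587−-34.4242)/(40.0113−27.4458) = 1.0000. V = [p*·-21.8587 + (1−p*)·-34.4242]/1.1 = -23.1783. B = V − Δ·S = -56.2455.
(2,1): S=48.2064. Δ = (V_up−V_dn)/(S_up−S_dn) = (-3.5403−-21.8587)/(58.3297−40.0113) = 1.0000. V = [p*·-3.5403 + (1−p*)·-21.8587]/1.1 = -8.0391. B = V − Δ·S = -56.2455.
(2,2): S=70.2768. Δ = (V_up−V_dn)/(S_up−S_dn) = (23.1649−-3.5403)/(85.0349−58.3297) = 1.0000. V = [p*·23.1649 + (1−p*)·-3.5403]/1.1 = 14.0313. B = V − Δ·S = -56.2455.
(1,0): S=39.8400. Δ = (V_up−V_dn)/(S_up−S_dn) = (-8.0391−-23.1783)/(48.2064−33.0672) = 1.0000. V = [p*·-8.0391 + (1−p*)·-23.1783]/1.1 = -11.2922. B = V − Δ·S = -51.1322.
(1,1): S=58.0800. Δ = (V_up−V_dn)/(S_up−S_dn) = (14.0313−-8.0391)/(70.2768−48.2064) = 1.0000. V = [p*·14.0313 + (1−p*)·-8.0391]/1.1 = 6.9478. B = V − Δ·S = -51.1322.
(0,0): S=48.0000. Δ = (V_up−V_dn)/(S_up−S_dn) = (6.9478−-11.2922)/(58.0800−39.8400) = 1.0000. V = [p*·6.9478 + (1−p*)·-11.2922]/1.1 = 1.5162. B = V − Δ·S = -46.4838.
Check: Δ(0,0)·S0 + B(0,0) = 1.5162 = V0.

(0,0): Delta=1.0000 Bond=-46.4838
(1,0): Delta=1.0000 Bond=-51.1322
(1,1): Delta=1.0000 Bond=-51.1322
(2,0): Delta=1.0000 Bond=-56.2455
(2,1): Delta=1.0000 Bond=-56.2455
(2,2): Delta=1.0000 Bond=-56.2455
V0=1.5162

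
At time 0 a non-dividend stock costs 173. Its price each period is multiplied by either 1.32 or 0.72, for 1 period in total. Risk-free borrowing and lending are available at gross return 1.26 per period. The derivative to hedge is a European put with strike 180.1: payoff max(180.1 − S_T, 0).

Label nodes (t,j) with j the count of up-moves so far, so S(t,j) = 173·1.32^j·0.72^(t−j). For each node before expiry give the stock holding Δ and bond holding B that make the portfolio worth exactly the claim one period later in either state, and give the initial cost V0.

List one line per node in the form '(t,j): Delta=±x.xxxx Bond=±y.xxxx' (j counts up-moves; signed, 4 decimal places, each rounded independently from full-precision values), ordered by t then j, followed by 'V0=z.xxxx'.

Since d<R<u, set p* = (R−d)/(u−d) = 0.9000; price each node as the discounted p*-expectation of its children.
Payoff layer (t=1): V(1,0)=55.5400, V(1,1)=0.0000
(0,0): S=173.0000. Δ = (V_up−V_dn)/(S_up−S_dn) = (0.0000−55.5400)/(228.3600−124.5600) = -0.5351. V = [p*·0.0000 + (1−p*)·55.5400]/1.26 = 4.4079. B = V − Δ·S = 96.9746.
The time-0 hedge costs 4.4079, which is the no-arbitrage price.

(0,0): Delta=-0.5351 Bond=96.9746
V0=4.4079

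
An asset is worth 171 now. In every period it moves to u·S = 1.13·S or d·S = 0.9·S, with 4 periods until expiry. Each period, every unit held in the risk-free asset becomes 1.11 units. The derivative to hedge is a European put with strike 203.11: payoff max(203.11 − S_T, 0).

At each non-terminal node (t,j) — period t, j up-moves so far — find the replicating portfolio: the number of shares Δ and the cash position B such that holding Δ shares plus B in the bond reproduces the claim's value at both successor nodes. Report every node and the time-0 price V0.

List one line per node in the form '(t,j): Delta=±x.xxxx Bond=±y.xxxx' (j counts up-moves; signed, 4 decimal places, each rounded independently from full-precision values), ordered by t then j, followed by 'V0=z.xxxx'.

(0,0): Delta=-0.1203 Bond=21.3321
(1,0): Delta=-0.6377 Bond=103.3079
(1,1): Delta=-0.0811 Bond=16.0949
(2,0): Delta=-1.0000 Bond=164.8486
(2,1): Delta=-0.6103 Bond=109.8931
(2,2): Delta=-0.0409 Bond=9.1008
(3,0): Delta=-1.0000 Bond=182.9820
(3,1): Delta=-1.0000 Bond=182.9820
(3,2): Delta=-0.5807 Bond=116.1717
(3,3): Delta=0.0000 Bond=0.0000
V0=0.7558

No-arbitrage ⇒ martingale measure with p* = (R−d)/(u−d) = 0.9130.
Terminal payoffs: V(4,0)=90.9169, V(4,1)=62.2453, V(4,2)=26.2466, V(4,3)=0.0000, V(4,4)=0.0000
  t=3,j=0: stock 124.6590 → up 140.8647 (V=62.2453), down 112.1931 (V=90.9169). Price 58.3230; hedge Δ=-1.0000, bond B=182.9820.
  t=3,j=1: stock 156.5163 → up 176.8634 (V=26.2466), down 140.8647 (V=62.2453). Price 26.4657; hedge Δ=-1.0000, bond B=182.9820.
  t=3,j=2: stock 196.5149 → up 222.0618 (V=0.0000), down 176.8634 (V=26.2466). Price 2.0561; hedge Δ=-0.5807, bond B=116.1717.
  t=3,j=3: stock 246.7354 → up 278.8110 (V=0.0000), down 222.0618 (V=0.0000). Price 0.0000; hedge Δ=0.0000, bond B=0.0000.
  t=2,j=0: stock 138.5100 → up 156.5163 (V=26.4657), down 124.6590 (V=58.3230). Price 26.3386; hedge Δ=-1.0000, bond B=164.8486.
  t=2,j=1: stock 173.9070 → up 196.5149 (V=2.0561), down 156.5163 (V=26.4657). Price 3.7646; hedge Δ=-0.6103, bond B=109.8931.
  t=2,j=2: stock 218.3499 → up 246.7354 (V=0.0000), down 196.5149 (V=2.0561). Price 0.1611; hedge Δ=-0.0409, bond B=9.1008.
  t=1,j=0: stock 153.9000 → up 173.9070 (V=3.7646), down 138.5100 (V=26.3386). Price 5.1600; hedge Δ=-0.6377, bond B=103.3079.
  t=1,j=1: stock 193.2300 → up 218.3499 (V=0.1611), down 173.9070 (V=3.7646). Price 0.4274; hedge Δ=-0.0811, bond B=16.0949.
  t=0,j=0: stock 171.0000 → up 193.2300 (V=0.4274), down 153.9000 (V=5.1600). Price 0.7558; hedge Δ=-0.1203, bond B=21.3321.
The time-0 hedge costs 0.7558, which is the no-arbitrage price.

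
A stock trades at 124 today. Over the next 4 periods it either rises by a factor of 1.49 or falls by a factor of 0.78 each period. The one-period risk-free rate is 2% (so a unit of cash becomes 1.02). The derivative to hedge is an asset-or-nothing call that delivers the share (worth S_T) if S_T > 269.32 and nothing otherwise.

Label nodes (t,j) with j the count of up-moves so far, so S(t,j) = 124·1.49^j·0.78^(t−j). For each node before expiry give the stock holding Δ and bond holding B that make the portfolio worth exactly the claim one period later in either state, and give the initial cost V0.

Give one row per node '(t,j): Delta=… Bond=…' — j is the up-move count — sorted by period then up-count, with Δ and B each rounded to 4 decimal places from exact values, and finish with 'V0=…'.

The replicating-portfolio and risk-neutral prices coincide; use p* = (1.02−0.78)/(1.49−0.78) = 0.3380 for the latter.
Terminal payoffs: V(4,0)=0.0000, V(4,1)=0.0000, V(4,2)=0.0000, V(4,3)=319.9448, V(4,4)=611.1767
  t=3,j=0: stock 58.8444 → up 87.6782 (V=0.0000), down 45.8987 (V=0.0000). Price 0.0000; hedge Δ=0.0000, bond B=0.0000.
  t=3,j=1: stock 112.4080 → up 167.4879 (V=0.0000), down 87.6782 (V=0.0000). Price 0.0000; hedge Δ=0.0000, bond B=0.0000.
  t=3,j=2: stock 214.7281 → up 319.9448 (V=319.9448), down 167.4879 (V=0.0000). Price 106.0298; hedge Δ=2.0986, bond B=-344.5967.
  t=3,j=3: stock 410.1857 → up 611.1767 (V=611.1767), down 319.9448 (V=319.9448). Price 410.1857; hedge Δ=1.0000, bond B=0.0000.
  t=2,j=0: stock 75.4416 → up 112.4080 (V=0.0000), down 58.8444 (V=0.0000). Price 0.0000; hedge Δ=0.0000, bond B=0.0000.
  t=2,j=1: stock 144.1128 → up 214.7281 (V=106.0298), down 112.4080 (V=0.0000). Price 35.1383; hedge Δ=1.0363, bond B=-114.1994.
  t=2,j=2: stock 275.2924 → up 410.1857 (V=410.1857), down 214.7281 (V=106.0298). Price 204.7481; hedge Δ=1.5561, bond B=-223.6405.
  t=1,j=0: stock 96.7200 → up 144.1128 (V=35.1383), down 75.4416 (V=0.0000). Price 11.6448; hedge Δ=0.5117, bond B=-37.8457.
  t=1,j=1: stock 184.7600 → up 275.2924 (V=204.7481), down 144.1128 (V=35.1383). Price 90.6580; hedge Δ=1.2930, bond B=-148.2290.
  t=0,j=0: stock 124.0000 → up 184.7600 (V=90.6580), down 96.7200 (V=11.6448). Price 37.6015; hedge Δ=0.8975, bond B=-73.6847.
Self-financing check: at every node Δ·S+B equals the discounted successor values.

(0,0): Delta=0.8975 Bond=-73.6847
(1,0): Delta=0.5117 Bond=-37.8457
(1,1): Delta=1.2930 Bond=-148.2290
(2,0): Delta=0.0000 Bond=0.0000
(2,1): Delta=1.0363 Bond=-114.1994
(2,2): Delta=1.5561 Bond=-223.6405
(3,0): Delta=0.0000 Bond=0.0000
(3,1): Delta=0.0000 Bond=0.0000
(3,2): Delta=2.0986 Bond=-344.5967
(3,3): Delta=1.0000 Bond=0.0000
V0=37.6015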